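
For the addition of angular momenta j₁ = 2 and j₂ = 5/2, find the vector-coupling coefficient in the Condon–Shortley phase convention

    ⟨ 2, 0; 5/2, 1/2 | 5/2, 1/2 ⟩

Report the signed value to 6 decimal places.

-0.478091  (= −√(8/35))

j₁+j₂−J=2  J+j₁−j₂=2  J−j₁+j₂=3  j₁+j₂+J+1=8
(j₁±m₁, j₂±m₂, J±M) = (2,2,3,2,3,2)
P² = 72/35
sum k=0..2:
  [0] +1/24 = 1/24
  [1] −1/2 = -1/2
  [2] +1/8 = 1/8
S = -1/3
C² = P²·S² = 8/35 ; C = -0.478091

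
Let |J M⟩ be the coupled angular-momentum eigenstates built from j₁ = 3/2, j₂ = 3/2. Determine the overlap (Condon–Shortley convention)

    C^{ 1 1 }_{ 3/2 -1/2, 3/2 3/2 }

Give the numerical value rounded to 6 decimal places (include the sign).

triangle: 2!*1!*1!/5! = 2/120
(j±m)!: 1!*2!*3!*0!*2!*0! = 24
prefactor² = (2J+1)*Δ*N² = 6/5
  k=2: +1/(2!*0!*0!*1!*1!*0!) = 1/2
Σ = 1/2  ⇒  CG² = 6/5*1/2² = 3/10
CG = +√(3/10) = +0.547723

+√(3/10) ≈ +0.547723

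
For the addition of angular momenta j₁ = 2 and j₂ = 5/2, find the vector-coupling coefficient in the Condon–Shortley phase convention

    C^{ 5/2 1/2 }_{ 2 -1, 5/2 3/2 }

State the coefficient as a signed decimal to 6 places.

+√(6/35) = +0.414039

j₁+j₂−J=2  J+j₁−j₂=2  J−j₁+j₂=3  j₁+j₂+J+1=8
(j₁±m₁, j₂±m₂, J±M) = (1,3,4,1,3,2)
P² = 216/35
sum k=1..2:
  [1] −1/12 = -1/12
  [2] +1/4 = 1/4
S = 1/6
C² = P²·S² = 6/35 ; C = +0.414039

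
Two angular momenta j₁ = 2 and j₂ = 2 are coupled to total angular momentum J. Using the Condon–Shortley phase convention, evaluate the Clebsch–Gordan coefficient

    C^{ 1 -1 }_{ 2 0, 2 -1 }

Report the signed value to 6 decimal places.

triangle: 3!*1!*1!/6! = 6/720
(j±m)!: 2!*2!*1!*3!*0!*2! = 48
prefactor² = (2J+1)*Δ*N² = 6/5
  k=1: −1/(1!*2!*1!*0!*0!*1!) = -1/2
Σ = -1/2  ⇒  CG² = 6/5*(-1/2)² = 3/10
CG = −√(3/10) = -0.547723

−√(3/10) ≈ -0.547723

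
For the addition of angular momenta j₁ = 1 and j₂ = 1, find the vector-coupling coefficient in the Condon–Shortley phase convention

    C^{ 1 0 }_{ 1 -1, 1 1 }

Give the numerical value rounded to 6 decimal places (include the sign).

−√(1/2) ≈ -0.707107

j₁+j₂−J=1  J+j₁−j₂=1  J−j₁+j₂=1  j₁+j₂+J+1=4
(j₁±m₁, j₂±m₂, J±M) = (0,2,2,0,1,1)
P² = 1/2
sum k=1..1:
  [1] −1/1 = -1
S = -1
C² = P²·S² = 1/2 ; C = -0.707107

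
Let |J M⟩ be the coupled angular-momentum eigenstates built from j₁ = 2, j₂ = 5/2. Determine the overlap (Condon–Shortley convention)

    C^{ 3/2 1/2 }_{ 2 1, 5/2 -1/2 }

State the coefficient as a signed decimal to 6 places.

j₁+j₂−J=3  J+j₁−j₂=1  J−j₁+j₂=2  j₁+j₂+J+1=7
(j₁±m₁, j₂±m₂, J±M) = (3,1,2,3,2,1)
P² = 48/35
sum k=0..1:
  [0] +1/12 = 1/12
  [1] −1/2 = -1/2
S = -5/12
C² = P²·S² = 5/21 ; C = -0.487950

-0.487950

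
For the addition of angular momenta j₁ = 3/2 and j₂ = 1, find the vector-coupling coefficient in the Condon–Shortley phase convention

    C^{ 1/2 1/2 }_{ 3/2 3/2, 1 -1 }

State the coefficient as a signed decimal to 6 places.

√[2·2!1!0!/4! · 3!0!0!2!1!0!] = √(2)
  +(−1)^0/∏(0,2,0,0,1,0)! = 1/2  (running 1/2)
⟨..|..⟩ = √(2)·(1/2) = +0.707107

+0.707107  (= +√(1/2))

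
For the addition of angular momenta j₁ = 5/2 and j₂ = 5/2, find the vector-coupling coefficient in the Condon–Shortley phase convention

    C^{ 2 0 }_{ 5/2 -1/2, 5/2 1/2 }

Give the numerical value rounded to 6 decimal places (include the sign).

triangle: 3!*2!*2!/8! = 24/40320
(j±m)!: 2!*3!*3!*2!*2!*2! = 576
prefactor² = (2J+1)*Δ*N² = 12/7
  k=1: −1/(1!*2!*2!*2!*0!*0!) = -1/8
  k=2: +1/(2!*1!*1!*1!*1!*1!) = 1/2
  k=3: −1/(3!*0!*0!*0!*2!*2!) = -1/24
Σ = 1/3  ⇒  CG² = 12/7*1/3² = 4/21
CG = +√(4/21) = +0.436436

+√(4/21) = +0.436436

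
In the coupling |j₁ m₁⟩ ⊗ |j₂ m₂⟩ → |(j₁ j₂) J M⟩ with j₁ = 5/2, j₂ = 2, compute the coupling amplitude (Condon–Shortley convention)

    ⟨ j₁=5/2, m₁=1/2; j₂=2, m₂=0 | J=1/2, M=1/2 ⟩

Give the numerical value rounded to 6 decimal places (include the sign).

j₁+j₂−J=4  J+j₁−j₂=1  J−j₁+j₂=0  j₁+j₂+J+1=6
(j₁±m₁, j₂±m₂, J±M) = (3,2,2,2,1,0)
P² = 16/5
sum k=2..2:
  [2] +1/4 = 1/4
S = 1/4
C² = P²·S² = 1/5 ; C = +0.447214

+√(1/5) ≈ +0.447214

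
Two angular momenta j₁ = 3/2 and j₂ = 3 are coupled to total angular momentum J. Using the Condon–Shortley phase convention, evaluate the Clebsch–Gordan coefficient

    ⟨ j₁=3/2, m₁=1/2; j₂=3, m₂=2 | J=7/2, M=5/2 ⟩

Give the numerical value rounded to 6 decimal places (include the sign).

−√(1/7) ≈ -0.377964

√[8·1!2!5!/9! · 2!1!5!1!6!1!] = √(6400/7)
  +(−1)^0/∏(0,1,1,5,1,0)! = 1/120  (running 1/120)
  +(−1)^1/∏(1,0,0,4,2,1)! = -1/48  (running -1/80)
⟨..|..⟩ = √(6400/7)·(-1/80) = -0.377964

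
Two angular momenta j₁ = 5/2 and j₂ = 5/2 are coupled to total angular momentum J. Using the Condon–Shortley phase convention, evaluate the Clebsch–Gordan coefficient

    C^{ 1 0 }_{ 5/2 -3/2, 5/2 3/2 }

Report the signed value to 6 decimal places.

√[3·4!1!1!/7! · 1!4!4!1!1!1!] = √(288/35)
  +(−1)^3/∏(3,1,1,1,0,0)! = -1/6  (running -1/6)
  +(−1)^4/∏(4,0,0,0,1,1)! = 1/24  (running -1/8)
⟨..|..⟩ = √(288/35)·(-1/8) = -0.358569

−√(9/70) = -0.358569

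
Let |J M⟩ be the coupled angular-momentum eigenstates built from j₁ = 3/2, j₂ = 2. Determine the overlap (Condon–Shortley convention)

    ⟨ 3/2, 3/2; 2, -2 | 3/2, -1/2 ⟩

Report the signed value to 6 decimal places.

√[4·2!1!2!/6! · 3!0!0!4!1!2!] = √(32/5)
  +(−1)^0/∏(0,2,0,0,1,2)! = 1/4  (running 1/4)
⟨..|..⟩ = √(32/5)·(1/4) = +0.632456

+√(2/5) = +0.632456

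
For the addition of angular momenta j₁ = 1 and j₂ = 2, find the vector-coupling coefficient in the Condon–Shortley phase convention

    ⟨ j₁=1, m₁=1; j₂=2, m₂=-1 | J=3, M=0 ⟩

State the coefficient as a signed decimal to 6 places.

+√(1/5) ≈ +0.447214

triangle: 0!·2!·4!/7! = 48/5040
(j±m)!: 2!·0!·1!·3!·3!·3! = 432
prefactor² = (2J+1)·Δ·N² = 144/5
  k=0: +1/(0!·0!·0!·1!·2!·3!) = 1/12
Σ = 1/12  ⇒  CG² = 144/5·1/12² = 1/5
CG = +√(1/5) = +0.447214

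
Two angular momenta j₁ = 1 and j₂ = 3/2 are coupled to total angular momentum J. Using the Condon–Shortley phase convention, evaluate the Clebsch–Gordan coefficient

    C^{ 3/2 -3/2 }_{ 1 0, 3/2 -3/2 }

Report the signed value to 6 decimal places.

j₁+j₂−J=1  J+j₁−j₂=1  J−j₁+j₂=2  j₁+j₂+J+1=5
(j₁±m₁, j₂±m₂, J±M) = (1,1,0,3,0,3)
P² = 12/5
sum k=0..0:
  [0] +1/2 = 1/2
S = 1/2
C² = P²·S² = 3/5 ; C = +0.774597

+0.774597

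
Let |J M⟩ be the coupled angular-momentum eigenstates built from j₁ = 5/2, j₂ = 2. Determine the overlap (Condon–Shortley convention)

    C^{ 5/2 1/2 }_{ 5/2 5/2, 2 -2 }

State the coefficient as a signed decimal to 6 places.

+0.462910  (= +√(3/14))

triangle: 2!·3!·2!/8! = 24/40320
(j±m)!: 5!·0!·0!·4!·3!·2! = 34560
prefactor² = (2J+1)·Δ·N² = 864/7
  k=0: +1/(0!·2!·0!·0!·3!·2!) = 1/24
Σ = 1/24  ⇒  CG² = 864/7·1/24² = 3/14
CG = +√(3/14) = +0.462910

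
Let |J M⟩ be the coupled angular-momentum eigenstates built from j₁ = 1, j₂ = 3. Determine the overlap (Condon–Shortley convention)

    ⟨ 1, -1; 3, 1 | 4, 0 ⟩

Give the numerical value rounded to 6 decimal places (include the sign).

√[9·0!2!6!/9! · 0!2!4!2!4!4!] = √(13824/7)
  +(−1)^0/∏(0,0,2,4,0,2)! = 1/96  (running 1/96)
⟨..|..⟩ = √(13824/7)·(1/96) = +0.462910

+√(3/14) = +0.462910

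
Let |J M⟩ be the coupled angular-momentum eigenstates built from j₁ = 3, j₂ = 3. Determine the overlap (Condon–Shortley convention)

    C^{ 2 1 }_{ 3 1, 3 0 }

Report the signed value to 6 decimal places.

√[5·4!2!2!/9! · 4!2!3!3!3!1!] = √(96/7)
  +(−1)^1/∏(1,3,1,2,1,0)! = -1/12  (running -1/12)
  +(−1)^2/∏(2,2,0,1,2,1)! = 1/8  (running 1/24)
⟨..|..⟩ = √(96/7)·(1/24) = +0.154303

+√(1/42) = +0.154303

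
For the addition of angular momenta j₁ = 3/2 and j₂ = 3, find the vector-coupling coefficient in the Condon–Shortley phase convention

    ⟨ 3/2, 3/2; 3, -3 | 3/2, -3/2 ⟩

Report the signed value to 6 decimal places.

triangle: 3!×0!×3!/7! = 36/5040
(j±m)!: 3!×0!×0!×6!×0!×3! = 25920
prefactor² = (2J+1)×Δ×N² = 5184/7
  k=0: +1/(0!×3!×0!×0!×0!×3!) = 1/36
Σ = 1/36  ⇒  CG² = 5184/7×1/36² = 4/7
CG = +√(4/7) = +0.755929

+0.755929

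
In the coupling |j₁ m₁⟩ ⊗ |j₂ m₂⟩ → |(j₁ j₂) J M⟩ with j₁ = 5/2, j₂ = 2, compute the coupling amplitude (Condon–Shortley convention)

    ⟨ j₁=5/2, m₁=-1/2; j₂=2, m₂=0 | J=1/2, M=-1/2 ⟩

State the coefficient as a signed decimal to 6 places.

√[2·4!1!0!/6! · 2!3!2!2!0!1!] = √(16/5)
  +(−1)^2/∏(2,2,1,0,0,0)! = 1/4  (running 1/4)
⟨..|..⟩ = √(16/5)·(1/4) = +0.447214

+0.447214  (= +√(1/5))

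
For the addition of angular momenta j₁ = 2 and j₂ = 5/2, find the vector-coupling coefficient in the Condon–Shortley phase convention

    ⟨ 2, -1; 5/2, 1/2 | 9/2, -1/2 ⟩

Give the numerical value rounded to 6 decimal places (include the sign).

+0.563436  (= +√(20/63))

j₁+j₂−J=0  J+j₁−j₂=4  J−j₁+j₂=5  j₁+j₂+J+1=10
(j₁±m₁, j₂±m₂, J±M) = (1,3,3,2,4,5)
P² = 11520/7
sum k=0..0:
  [0] +1/72 = 1/72
S = 1/72
C² = P²·S² = 20/63 ; C = +0.563436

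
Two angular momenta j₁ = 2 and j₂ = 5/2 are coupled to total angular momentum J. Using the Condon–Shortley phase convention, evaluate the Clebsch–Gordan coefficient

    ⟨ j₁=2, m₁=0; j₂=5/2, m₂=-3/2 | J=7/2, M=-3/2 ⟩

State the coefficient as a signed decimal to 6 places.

+0.534522  (= +√(2/7))

triangle: 1!×3!×4!/9! = 144/362880
(j±m)!: 2!×2!×1!×4!×2!×5! = 23040
prefactor² = (2J+1)×Δ×N² = 512/7
  k=0: +1/(0!×1!×2!×1!×1!×3!) = 1/12
  k=1: −1/(1!×0!×1!×0!×2!×4!) = -1/48
Σ = 1/16  ⇒  CG² = 512/7×1/16² = 2/7
CG = +√(2/7) = +0.534522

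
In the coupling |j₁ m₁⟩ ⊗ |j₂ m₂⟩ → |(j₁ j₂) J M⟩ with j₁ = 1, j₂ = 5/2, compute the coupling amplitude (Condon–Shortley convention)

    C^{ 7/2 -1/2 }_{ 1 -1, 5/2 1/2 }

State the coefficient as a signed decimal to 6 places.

+0.534522

√[8·0!2!5!/8! · 0!2!3!2!3!4!] = √(1152/7)
  +(−1)^0/∏(0,0,2,3,0,2)! = 1/24  (running 1/24)
⟨..|..⟩ = √(1152/7)·(1/24) = +0.534522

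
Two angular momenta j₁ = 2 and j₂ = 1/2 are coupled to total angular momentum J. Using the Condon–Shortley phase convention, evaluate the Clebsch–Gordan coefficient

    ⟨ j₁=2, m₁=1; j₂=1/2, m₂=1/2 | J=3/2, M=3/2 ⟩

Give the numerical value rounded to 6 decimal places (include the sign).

-0.447214  (= −√(1/5))

√[4·1!3!0!/5! · 3!1!1!0!3!0!] = √(36/5)
  +(−1)^1/∏(1,0,0,0,3,0)! = -1/6  (running -1/6)
⟨..|..⟩ = √(36/5)·(-1/6) = -0.447214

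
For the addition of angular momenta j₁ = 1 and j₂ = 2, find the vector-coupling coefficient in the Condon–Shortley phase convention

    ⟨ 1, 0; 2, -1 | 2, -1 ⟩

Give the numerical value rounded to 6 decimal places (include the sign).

+0.408248  (= +√(1/6))

j₁+j₂−J=1  J+j₁−j₂=1  J−j₁+j₂=3  j₁+j₂+J+1=6
(j₁±m₁, j₂±m₂, J±M) = (1,1,1,3,1,3)
P² = 3/2
sum k=0..1:
  [0] +1/2 = 1/2
  [1] −1/6 = -1/6
S = 1/3
C² = P²·S² = 1/6 ; C = +0.408248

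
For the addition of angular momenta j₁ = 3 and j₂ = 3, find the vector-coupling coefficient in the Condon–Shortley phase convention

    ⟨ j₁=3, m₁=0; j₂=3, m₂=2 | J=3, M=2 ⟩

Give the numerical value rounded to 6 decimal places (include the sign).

triangle: 3!*3!*3!/10! = 216/3628800
(j±m)!: 3!*3!*5!*1!*5!*1! = 518400
prefactor² = (2J+1)*Δ*N² = 216
  k=2: +1/(2!*1!*1!*3!*2!*0!) = 1/24
  k=3: −1/(3!*0!*0!*2!*3!*1!) = -1/72
Σ = 1/36  ⇒  CG² = 216*1/36² = 1/6
CG = +√(1/6) = +0.408248

+√(1/6) ≈ +0.408248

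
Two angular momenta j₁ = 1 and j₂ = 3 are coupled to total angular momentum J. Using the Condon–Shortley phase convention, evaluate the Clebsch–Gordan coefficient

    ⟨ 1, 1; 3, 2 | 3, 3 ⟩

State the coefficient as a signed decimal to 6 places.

j₁+j₂−J=1  J+j₁−j₂=1  J−j₁+j₂=5  j₁+j₂+J+1=8
(j₁±m₁, j₂±m₂, J±M) = (2,0,5,1,6,0)
P² = 3600
sum k=0..0:
  [0] +1/120 = 1/120
S = 1/120
C² = P²·S² = 1/4 ; C = +0.500000

+0.500000  (= +√(1/4))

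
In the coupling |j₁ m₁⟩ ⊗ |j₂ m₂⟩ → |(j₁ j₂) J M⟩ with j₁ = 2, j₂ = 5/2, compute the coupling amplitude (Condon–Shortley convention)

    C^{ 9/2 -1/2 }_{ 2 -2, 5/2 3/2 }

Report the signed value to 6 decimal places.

+0.199205  (= +√(5/126))

triangle: 0!·4!·5!/10! = 2880/3628800
(j±m)!: 0!·4!·4!·1!·4!·5! = 1658880
prefactor² = (2J+1)·Δ·N² = 92160/7
  k=0: +1/(0!·0!·4!·4!·0!·1!) = 1/576
Σ = 1/576  ⇒  CG² = 92160/7·1/576² = 5/126
CG = +√(5/126) = +0.199205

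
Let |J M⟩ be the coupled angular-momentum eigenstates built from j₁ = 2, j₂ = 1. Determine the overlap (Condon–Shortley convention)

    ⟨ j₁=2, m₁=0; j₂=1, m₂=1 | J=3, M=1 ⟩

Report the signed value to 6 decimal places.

triangle: 0!·4!·2!/7! = 48/5040
(j±m)!: 2!·2!·2!·0!·4!·2! = 384
prefactor² = (2J+1)·Δ·N² = 128/5
  k=0: +1/(0!·0!·2!·2!·2!·0!) = 1/8
Σ = 1/8  ⇒  CG² = 128/5·1/8² = 2/5
CG = +√(2/5) = +0.632456

+√(2/5) ≈ +0.632456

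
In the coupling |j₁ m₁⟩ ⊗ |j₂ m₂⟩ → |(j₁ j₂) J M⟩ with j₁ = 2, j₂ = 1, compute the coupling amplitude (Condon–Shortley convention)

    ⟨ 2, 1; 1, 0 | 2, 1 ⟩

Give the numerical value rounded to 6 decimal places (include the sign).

+0.408248

√[5·1!3!1!/6! · 3!1!1!1!3!1!] = √(3/2)
  +(−1)^0/∏(0,1,1,1,2,0)! = 1/2  (running 1/2)
  +(−1)^1/∏(1,0,0,0,3,1)! = -1/6  (running 1/3)
⟨..|..⟩ = √(3/2)·(1/3) = +0.408248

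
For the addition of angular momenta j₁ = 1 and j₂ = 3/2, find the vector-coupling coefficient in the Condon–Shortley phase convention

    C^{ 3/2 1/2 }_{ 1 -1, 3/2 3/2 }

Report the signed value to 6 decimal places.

-0.632456  (= −√(2/5))

j₁+j₂−J=1  J+j₁−j₂=1  J−j₁+j₂=2  j₁+j₂+J+1=5
(j₁±m₁, j₂±m₂, J±M) = (0,2,3,0,2,1)
P² = 8/5
sum k=1..1:
  [1] −1/2 = -1/2
S = -1/2
C² = P²·S² = 2/5 ; C = -0.632456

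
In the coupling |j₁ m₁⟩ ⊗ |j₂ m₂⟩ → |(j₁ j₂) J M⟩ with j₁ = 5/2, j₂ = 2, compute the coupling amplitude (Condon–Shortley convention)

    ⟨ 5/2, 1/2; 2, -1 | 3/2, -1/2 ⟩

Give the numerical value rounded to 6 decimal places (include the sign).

-0.487950  (= −√(5/21))

triangle: 3!*2!*1!/7! = 12/5040
(j±m)!: 3!*2!*1!*3!*1!*2! = 144
prefactor² = (2J+1)*Δ*N² = 48/35
  k=0: +1/(0!*3!*2!*1!*0!*0!) = 1/12
  k=1: −1/(1!*2!*1!*0!*1!*1!) = -1/2
Σ = -5/12  ⇒  CG² = 48/35*(-5/12)² = 5/21
CG = −√(5/21) = -0.487950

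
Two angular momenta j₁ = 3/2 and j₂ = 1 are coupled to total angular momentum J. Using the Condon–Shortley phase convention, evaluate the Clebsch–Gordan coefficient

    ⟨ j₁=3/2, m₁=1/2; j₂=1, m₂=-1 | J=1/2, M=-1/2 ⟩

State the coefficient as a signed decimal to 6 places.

+√(1/6) ≈ +0.408248

triangle: 2!·1!·0!/4! = 2/24
(j±m)!: 2!·1!·0!·2!·0!·1! = 4
prefactor² = (2J+1)·Δ·N² = 2/3
  k=0: +1/(0!·2!·1!·0!·0!·0!) = 1/2
Σ = 1/2  ⇒  CG² = 2/3·1/2² = 1/6
CG = +√(1/6) = +0.408248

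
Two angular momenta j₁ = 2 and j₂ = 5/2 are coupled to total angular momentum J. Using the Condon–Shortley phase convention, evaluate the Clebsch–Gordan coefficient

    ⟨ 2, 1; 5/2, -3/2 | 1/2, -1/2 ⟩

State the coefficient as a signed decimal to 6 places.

j₁+j₂−J=4  J+j₁−j₂=0  J−j₁+j₂=1  j₁+j₂+J+1=6
(j₁±m₁, j₂±m₂, J±M) = (3,1,1,4,0,1)
P² = 48/5
sum k=1..1:
  [1] −1/6 = -1/6
S = -1/6
C² = P²·S² = 4/15 ; C = -0.516398

−√(4/15) = -0.516398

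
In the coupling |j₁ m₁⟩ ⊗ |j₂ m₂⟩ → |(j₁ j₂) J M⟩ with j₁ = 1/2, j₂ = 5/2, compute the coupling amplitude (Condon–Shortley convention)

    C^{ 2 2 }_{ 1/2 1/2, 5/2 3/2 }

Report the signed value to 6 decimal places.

+0.408248

√[5·1!0!4!/6! · 1!0!4!1!4!0!] = √(96)
  +(−1)^0/∏(0,1,0,4,0,0)! = 1/24  (running 1/24)
⟨..|..⟩ = √(96)·(1/24) = +0.408248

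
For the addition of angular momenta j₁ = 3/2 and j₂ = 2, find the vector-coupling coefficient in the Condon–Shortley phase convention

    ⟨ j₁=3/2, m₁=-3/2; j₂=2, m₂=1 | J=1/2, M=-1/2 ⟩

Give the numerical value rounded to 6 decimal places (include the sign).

−√(1/10) = -0.316228

√[2·3!0!1!/5! · 0!3!3!1!0!1!] = √(18/5)
  +(−1)^3/∏(3,0,0,0,0,1)! = -1/6  (running -1/6)
⟨..|..⟩ = √(18/5)·(-1/6) = -0.316228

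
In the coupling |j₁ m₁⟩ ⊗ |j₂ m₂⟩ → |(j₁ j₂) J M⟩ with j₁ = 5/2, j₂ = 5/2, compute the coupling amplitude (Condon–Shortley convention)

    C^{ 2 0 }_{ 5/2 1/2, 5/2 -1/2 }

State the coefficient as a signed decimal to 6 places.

−√(4/21) = -0.436436

j₁+j₂−J=3  J+j₁−j₂=2  J−j₁+j₂=2  j₁+j₂+J+1=8
(j₁±m₁, j₂±m₂, J±M) = (3,2,2,3,2,2)
P² = 12/7
sum k=0..2:
  [0] +1/24 = 1/24
  [1] −1/2 = -1/2
  [2] +1/8 = 1/8
S = -1/3
C² = P²·S² = 4/21 ; C = -0.436436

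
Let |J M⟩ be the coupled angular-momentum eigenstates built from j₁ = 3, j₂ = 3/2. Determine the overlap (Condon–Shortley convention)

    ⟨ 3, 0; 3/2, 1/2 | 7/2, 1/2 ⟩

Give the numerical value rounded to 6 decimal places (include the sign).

triangle: 1!×5!×2!/9! = 240/362880
(j±m)!: 3!×3!×2!×1!×4!×3! = 10368
prefactor² = (2J+1)×Δ×N² = 384/7
  k=0: +1/(0!×1!×3!×2!×2!×0!) = 1/24
  k=1: −1/(1!×0!×2!×1!×3!×1!) = -1/12
Σ = -1/24  ⇒  CG² = 384/7×(-1/24)² = 2/21
CG = −√(2/21) = -0.308607

−√(2/21) ≈ -0.308607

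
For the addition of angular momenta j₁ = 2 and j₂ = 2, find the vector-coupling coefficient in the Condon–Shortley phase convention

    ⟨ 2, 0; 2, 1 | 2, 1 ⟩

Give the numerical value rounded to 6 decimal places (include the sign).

√[5·2!2!2!/7! · 2!2!3!1!3!1!] = √(8/7)
  +(−1)^1/∏(1,1,1,2,1,0)! = -1/2  (running -1/2)
  +(−1)^2/∏(2,0,0,1,2,1)! = 1/4  (running -1/4)
⟨..|..⟩ = √(8/7)·(-1/4) = -0.267261

−√(1/14) = -0.267261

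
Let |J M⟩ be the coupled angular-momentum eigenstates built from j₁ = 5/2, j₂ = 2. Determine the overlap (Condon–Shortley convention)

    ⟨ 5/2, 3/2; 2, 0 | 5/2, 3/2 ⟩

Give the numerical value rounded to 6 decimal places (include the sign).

-0.119523

j₁+j₂−J=2  J+j₁−j₂=3  J−j₁+j₂=2  j₁+j₂+J+1=8
(j₁±m₁, j₂±m₂, J±M) = (4,1,2,2,4,1)
P² = 288/35
sum k=0..1:
  [0] +1/8 = 1/8
  [1] −1/6 = -1/6
S = -1/24
C² = P²·S² = 1/70 ; C = -0.119523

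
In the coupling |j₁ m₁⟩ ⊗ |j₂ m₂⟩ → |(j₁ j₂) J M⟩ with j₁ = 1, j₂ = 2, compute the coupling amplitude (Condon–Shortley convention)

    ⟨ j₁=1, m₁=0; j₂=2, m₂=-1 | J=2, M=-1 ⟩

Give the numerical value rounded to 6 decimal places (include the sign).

triangle: 1!*1!*3!/6! = 6/720
(j±m)!: 1!*1!*1!*3!*1!*3! = 36
prefactor² = (2J+1)*Δ*N² = 3/2
  k=0: +1/(0!*1!*1!*1!*0!*2!) = 1/2
  k=1: −1/(1!*0!*0!*0!*1!*3!) = -1/6
Σ = 1/3  ⇒  CG² = 3/2*1/3² = 1/6
CG = +√(1/6) = +0.408248

+0.408248  (= +√(1/6))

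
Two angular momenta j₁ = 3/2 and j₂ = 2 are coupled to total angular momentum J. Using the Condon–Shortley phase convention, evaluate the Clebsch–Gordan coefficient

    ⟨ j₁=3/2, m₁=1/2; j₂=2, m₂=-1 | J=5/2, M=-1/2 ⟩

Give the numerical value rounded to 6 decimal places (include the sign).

+√(5/14) = +0.597614

triangle: 1!·2!·3!/7! = 12/5040
(j±m)!: 2!·1!·1!·3!·2!·3! = 144
prefactor² = (2J+1)·Δ·N² = 72/35
  k=0: +1/(0!·1!·1!·1!·1!·2!) = 1/2
  k=1: −1/(1!·0!·0!·0!·2!·3!) = -1/12
Σ = 5/12  ⇒  CG² = 72/35·5/12² = 5/14
CG = +√(5/14) = +0.597614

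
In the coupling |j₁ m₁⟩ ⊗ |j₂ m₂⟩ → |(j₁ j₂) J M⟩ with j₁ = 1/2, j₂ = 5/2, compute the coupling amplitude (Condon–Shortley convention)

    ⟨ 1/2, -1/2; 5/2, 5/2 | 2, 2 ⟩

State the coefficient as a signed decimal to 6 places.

√[5·1!0!4!/6! · 0!1!5!0!4!0!] = √(480)
  +(−1)^1/∏(1,0,0,4,0,0)! = -1/24  (running -1/24)
⟨..|..⟩ = √(480)·(-1/24) = -0.912871

-0.912871  (= −√(5/6))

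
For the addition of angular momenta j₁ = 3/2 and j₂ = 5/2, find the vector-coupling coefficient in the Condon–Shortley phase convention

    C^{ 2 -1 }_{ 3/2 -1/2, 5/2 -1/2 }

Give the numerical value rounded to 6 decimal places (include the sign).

−√(25/84) = -0.545545

√[5·2!1!3!/7! · 1!2!2!3!1!3!] = √(12/7)
  +(−1)^1/∏(1,1,1,1,0,2)! = -1/2  (running -1/2)
  +(−1)^2/∏(2,0,0,0,1,3)! = 1/12  (running -5/12)
⟨..|..⟩ = √(12/7)·(-5/12) = -0.545545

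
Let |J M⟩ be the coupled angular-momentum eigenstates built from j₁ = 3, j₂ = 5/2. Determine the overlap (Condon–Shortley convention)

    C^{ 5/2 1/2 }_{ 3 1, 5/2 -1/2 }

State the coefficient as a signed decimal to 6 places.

triangle: 3!*3!*2!/9! = 72/362880
(j±m)!: 4!*2!*2!*3!*3!*2! = 6912
prefactor² = (2J+1)*Δ*N² = 288/35
  k=0: +1/(0!*3!*2!*2!*1!*0!) = 1/24
  k=1: −1/(1!*2!*1!*1!*2!*1!) = -1/4
  k=2: +1/(2!*1!*0!*0!*3!*2!) = 1/24
Σ = -1/6  ⇒  CG² = 288/35*(-1/6)² = 8/35
CG = −√(8/35) = -0.478091

-0.478091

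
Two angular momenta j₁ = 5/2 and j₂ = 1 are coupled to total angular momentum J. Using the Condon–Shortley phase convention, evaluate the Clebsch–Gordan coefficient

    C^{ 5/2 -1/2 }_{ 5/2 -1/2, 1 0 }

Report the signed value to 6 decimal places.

-0.169031

√[6·1!4!1!/7! · 2!3!1!1!2!3!] = √(144/35)
  +(−1)^0/∏(0,1,3,1,1,0)! = 1/6  (running 1/6)
  +(−1)^1/∏(1,0,2,0,2,1)! = -1/4  (running -1/12)
⟨..|..⟩ = √(144/35)·(-1/12) = -0.169031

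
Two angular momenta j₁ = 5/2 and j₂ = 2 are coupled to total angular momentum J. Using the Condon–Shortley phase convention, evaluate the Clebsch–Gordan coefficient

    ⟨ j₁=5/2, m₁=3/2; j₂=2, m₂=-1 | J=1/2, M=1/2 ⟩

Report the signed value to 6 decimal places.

-0.516398  (= −√(4/15))

j₁+j₂−J=4  J+j₁−j₂=1  J−j₁+j₂=0  j₁+j₂+J+1=6
(j₁±m₁, j₂±m₂, J±M) = (4,1,1,3,1,0)
P² = 48/5
sum k=1..1:
  [1] −1/6 = -1/6
S = -1/6
C² = P²·S² = 4/15 ; C = -0.516398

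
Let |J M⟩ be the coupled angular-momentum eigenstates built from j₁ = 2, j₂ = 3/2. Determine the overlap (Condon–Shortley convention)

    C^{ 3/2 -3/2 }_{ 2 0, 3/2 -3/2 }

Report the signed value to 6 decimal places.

+√(1/5) = +0.447214

j₁+j₂−J=2  J+j₁−j₂=2  J−j₁+j₂=1  j₁+j₂+J+1=6
(j₁±m₁, j₂±m₂, J±M) = (2,2,0,3,0,3)
P² = 16/5
sum k=0..0:
  [0] +1/4 = 1/4
S = 1/4
C² = P²·S² = 1/5 ; C = +0.447214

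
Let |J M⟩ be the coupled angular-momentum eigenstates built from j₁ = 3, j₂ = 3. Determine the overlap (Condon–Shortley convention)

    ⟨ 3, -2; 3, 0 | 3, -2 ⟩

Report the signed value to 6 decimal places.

√[7·3!3!3!/10! · 1!5!3!3!1!5!] = √(216)
  +(−1)^2/∏(2,1,3,1,0,2)! = 1/24  (running 1/24)
  +(−1)^3/∏(3,0,2,0,1,3)! = -1/72  (running 1/36)
⟨..|..⟩ = √(216)·(1/36) = +0.408248

+0.408248  (= +√(1/6))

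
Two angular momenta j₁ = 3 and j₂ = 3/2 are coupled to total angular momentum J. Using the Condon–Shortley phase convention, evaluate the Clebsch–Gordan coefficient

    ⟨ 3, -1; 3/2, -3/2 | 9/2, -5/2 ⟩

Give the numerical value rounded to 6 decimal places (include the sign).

+√(5/12) = +0.645497

j₁+j₂−J=0  J+j₁−j₂=6  J−j₁+j₂=3  j₁+j₂+J+1=10
(j₁±m₁, j₂±m₂, J±M) = (2,4,0,3,2,7)
P² = 34560
sum k=0..0:
  [0] +1/288 = 1/288
S = 1/288
C² = P²·S² = 5/12 ; C = +0.645497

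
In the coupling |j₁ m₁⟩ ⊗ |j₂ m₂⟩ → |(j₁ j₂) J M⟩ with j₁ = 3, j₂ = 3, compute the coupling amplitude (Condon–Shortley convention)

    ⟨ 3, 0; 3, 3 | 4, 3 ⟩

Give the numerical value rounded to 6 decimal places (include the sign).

+0.639602

√[9·2!4!4!/11! · 3!3!6!0!7!1!] = √(373248/11)
  +(−1)^2/∏(2,0,1,4,3,0)! = 1/288  (running 1/288)
⟨..|..⟩ = √(373248/11)·(1/288) = +0.639602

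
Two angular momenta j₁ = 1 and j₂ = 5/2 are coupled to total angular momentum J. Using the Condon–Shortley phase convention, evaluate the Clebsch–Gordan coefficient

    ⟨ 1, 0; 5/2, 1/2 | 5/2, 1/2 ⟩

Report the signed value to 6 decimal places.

√[6·1!1!4!/7! · 1!1!3!2!3!2!] = √(144/35)
  +(−1)^0/∏(0,1,1,3,0,1)! = 1/6  (running 1/6)
  +(−1)^1/∏(1,0,0,2,1,2)! = -1/4  (running -1/12)
⟨..|..⟩ = √(144/35)·(-1/12) = -0.169031

-0.169031  (= −√(1/35))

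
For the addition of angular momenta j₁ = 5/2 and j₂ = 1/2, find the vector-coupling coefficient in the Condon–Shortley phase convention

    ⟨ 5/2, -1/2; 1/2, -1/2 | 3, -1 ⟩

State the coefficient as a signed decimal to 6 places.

+√(2/3) = +0.816497

√[7·0!5!1!/7! · 2!3!0!1!2!4!] = √(96)
  +(−1)^0/∏(0,0,3,0,2,1)! = 1/12  (running 1/12)
⟨..|..⟩ = √(96)·(1/12) = +0.816497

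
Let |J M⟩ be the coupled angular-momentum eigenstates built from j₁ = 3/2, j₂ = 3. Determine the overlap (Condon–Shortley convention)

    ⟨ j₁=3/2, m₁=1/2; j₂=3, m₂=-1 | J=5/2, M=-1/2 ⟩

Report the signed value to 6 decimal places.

√[6·2!1!4!/8! · 2!1!2!4!2!3!] = √(288/35)
  +(−1)^0/∏(0,2,1,2,0,2)! = 1/8  (running 1/8)
  +(−1)^1/∏(1,1,0,1,1,3)! = -1/6  (running -1/24)
⟨..|..⟩ = √(288/35)·(-1/24) = -0.119523

−√(1/70) ≈ -0.119523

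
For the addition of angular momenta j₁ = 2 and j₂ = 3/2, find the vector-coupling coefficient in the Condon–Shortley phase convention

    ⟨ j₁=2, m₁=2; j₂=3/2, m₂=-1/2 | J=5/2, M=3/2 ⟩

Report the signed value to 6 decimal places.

+√(16/35) ≈ +0.676123

j₁+j₂−J=1  J+j₁−j₂=3  J−j₁+j₂=2  j₁+j₂+J+1=7
(j₁±m₁, j₂±m₂, J±M) = (4,0,1,2,4,1)
P² = 576/35
sum k=0..0:
  [0] +1/6 = 1/6
S = 1/6
C² = P²·S² = 16/35 ; C = +0.676123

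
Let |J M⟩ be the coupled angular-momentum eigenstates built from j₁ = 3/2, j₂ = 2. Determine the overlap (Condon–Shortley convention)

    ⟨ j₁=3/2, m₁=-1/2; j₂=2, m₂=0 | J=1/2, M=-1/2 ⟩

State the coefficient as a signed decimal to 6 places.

triangle: 3!*0!*1!/5! = 6/120
(j±m)!: 1!*2!*2!*2!*0!*1! = 8
prefactor² = (2J+1)*Δ*N² = 4/5
  k=2: +1/(2!*1!*0!*0!*0!*1!) = 1/2
Σ = 1/2  ⇒  CG² = 4/5*1/2² = 1/5
CG = +√(1/5) = +0.447214

+0.447214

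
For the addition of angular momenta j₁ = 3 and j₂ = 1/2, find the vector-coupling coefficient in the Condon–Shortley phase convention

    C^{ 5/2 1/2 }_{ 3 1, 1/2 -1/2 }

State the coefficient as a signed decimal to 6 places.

j₁+j₂−J=1  J+j₁−j₂=5  J−j₁+j₂=0  j₁+j₂+J+1=7
(j₁±m₁, j₂±m₂, J±M) = (4,2,0,1,3,2)
P² = 576/7
sum k=0..0:
  [0] +1/12 = 1/12
S = 1/12
C² = P²·S² = 4/7 ; C = +0.755929

+√(4/7) ≈ +0.755929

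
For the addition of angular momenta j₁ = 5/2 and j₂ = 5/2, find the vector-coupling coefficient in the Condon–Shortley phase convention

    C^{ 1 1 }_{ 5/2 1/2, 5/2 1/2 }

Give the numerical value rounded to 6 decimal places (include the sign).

j₁+j₂−J=4  J+j₁−j₂=1  J−j₁+j₂=1  j₁+j₂+J+1=7
(j₁±m₁, j₂±m₂, J±M) = (3,2,3,2,2,0)
P² = 144/35
sum k=2..2:
  [2] +1/4 = 1/4
S = 1/4
C² = P²·S² = 9/35 ; C = +0.507093

+0.507093  (= +√(9/35))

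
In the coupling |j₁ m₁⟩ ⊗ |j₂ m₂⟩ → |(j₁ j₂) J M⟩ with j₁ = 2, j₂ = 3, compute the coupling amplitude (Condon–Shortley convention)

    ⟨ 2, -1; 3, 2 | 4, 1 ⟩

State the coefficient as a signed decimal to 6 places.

triangle: 1!×3!×5!/10! = 720/3628800
(j±m)!: 1!×3!×5!×1!×5!×3! = 518400
prefactor² = (2J+1)×Δ×N² = 6480/7
  k=0: +1/(0!×1!×3!×5!×0!×0!) = 1/720
  k=1: −1/(1!×0!×2!×4!×1!×1!) = -1/48
Σ = -7/360  ⇒  CG² = 6480/7×(-7/360)² = 7/20
CG = −√(7/20) = -0.591608

−√(7/20) ≈ -0.591608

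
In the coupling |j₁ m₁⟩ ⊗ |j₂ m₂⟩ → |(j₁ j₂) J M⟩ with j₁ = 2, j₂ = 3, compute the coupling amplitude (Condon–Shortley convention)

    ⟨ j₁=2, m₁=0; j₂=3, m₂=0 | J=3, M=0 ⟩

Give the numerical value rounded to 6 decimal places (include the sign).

−√(4/15) = -0.516398

j₁+j₂−J=2  J+j₁−j₂=2  J−j₁+j₂=4  j₁+j₂+J+1=9
(j₁±m₁, j₂±m₂, J±M) = (2,2,3,3,3,3)
P² = 48/5
sum k=0..2:
  [0] +1/24 = 1/24
  [1] −1/4 = -1/4
  [2] +1/24 = 1/24
S = -1/6
C² = P²·S² = 4/15 ; C = -0.516398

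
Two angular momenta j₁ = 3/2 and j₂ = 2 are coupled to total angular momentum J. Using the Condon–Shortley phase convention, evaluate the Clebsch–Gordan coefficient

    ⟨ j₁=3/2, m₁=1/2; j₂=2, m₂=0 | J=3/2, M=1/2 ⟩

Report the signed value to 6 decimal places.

√[4·2!1!2!/6! · 2!1!2!2!2!1!] = √(16/45)
  +(−1)^0/∏(0,2,1,2,0,0)! = 1/4  (running 1/4)
  +(−1)^1/∏(1,1,0,1,1,1)! = -1  (running -3/4)
⟨..|..⟩ = √(16/45)·(-3/4) = -0.447214

-0.447214  (= −√(1/5))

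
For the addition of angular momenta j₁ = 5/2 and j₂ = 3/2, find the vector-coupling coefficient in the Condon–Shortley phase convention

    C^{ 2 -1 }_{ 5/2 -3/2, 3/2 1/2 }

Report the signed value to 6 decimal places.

j₁+j₂−J=2  J+j₁−j₂=3  J−j₁+j₂=1  j₁+j₂+J+1=7
(j₁±m₁, j₂±m₂, J±M) = (1,4,2,1,1,3)
P² = 24/7
sum k=1..2:
  [1] −1/6 = -1/6
  [2] +1/4 = 1/4
S = 1/12
C² = P²·S² = 1/42 ; C = +0.154303

+0.154303  (= +√(1/42))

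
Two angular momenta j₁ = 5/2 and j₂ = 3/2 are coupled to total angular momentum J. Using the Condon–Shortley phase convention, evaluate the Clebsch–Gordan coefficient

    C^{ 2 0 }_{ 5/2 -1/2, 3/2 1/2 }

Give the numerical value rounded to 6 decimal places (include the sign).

√[5·2!3!1!/7! · 2!3!2!1!2!2!] = √(8/7)
  +(−1)^1/∏(1,1,2,1,1,0)! = -1/2  (running -1/2)
  +(−1)^2/∏(2,0,1,0,2,1)! = 1/4  (running -1/4)
⟨..|..⟩ = √(8/7)·(-1/4) = -0.267261

−√(1/14) = -0.267261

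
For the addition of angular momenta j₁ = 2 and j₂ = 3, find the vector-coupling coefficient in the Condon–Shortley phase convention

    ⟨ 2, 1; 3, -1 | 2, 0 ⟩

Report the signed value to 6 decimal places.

triangle: 3!×1!×3!/8! = 36/40320
(j±m)!: 3!×1!×2!×4!×2!×2! = 1152
prefactor² = (2J+1)×Δ×N² = 36/7
  k=0: +1/(0!×3!×1!×2!×0!×1!) = 1/12
  k=1: −1/(1!×2!×0!×1!×1!×2!) = -1/4
Σ = -1/6  ⇒  CG² = 36/7×(-1/6)² = 1/7
CG = −√(1/7) = -0.377964

−√(1/7) ≈ -0.377964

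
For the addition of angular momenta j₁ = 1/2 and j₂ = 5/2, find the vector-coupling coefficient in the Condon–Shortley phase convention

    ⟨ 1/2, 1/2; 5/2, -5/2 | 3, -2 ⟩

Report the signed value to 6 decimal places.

j₁+j₂−J=0  J+j₁−j₂=1  J−j₁+j₂=5  j₁+j₂+J+1=7
(j₁±m₁, j₂±m₂, J±M) = (1,0,0,5,1,5)
P² = 2400
sum k=0..0:
  [0] +1/120 = 1/120
S = 1/120
C² = P²·S² = 1/6 ; C = +0.408248

+0.408248  (= +√(1/6))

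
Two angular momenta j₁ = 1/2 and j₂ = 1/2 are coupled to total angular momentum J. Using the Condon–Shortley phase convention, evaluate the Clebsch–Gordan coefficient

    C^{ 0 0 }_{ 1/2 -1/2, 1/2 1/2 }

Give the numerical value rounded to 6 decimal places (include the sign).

triangle: 1!*0!*0!/2! = 1/2
(j±m)!: 0!*1!*1!*0!*0!*0! = 1
prefactor² = (2J+1)*Δ*N² = 1/2
  k=1: −1/(1!*0!*0!*0!*0!*0!) = -1
Σ = -1  ⇒  CG² = 1/2*(-1)² = 1/2
CG = −√(1/2) = -0.707107

−√(1/2) ≈ -0.707107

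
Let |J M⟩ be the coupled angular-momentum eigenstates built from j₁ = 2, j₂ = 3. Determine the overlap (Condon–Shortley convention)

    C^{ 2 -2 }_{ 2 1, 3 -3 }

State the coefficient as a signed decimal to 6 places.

+0.597614

j₁+j₂−J=3  J+j₁−j₂=1  J−j₁+j₂=3  j₁+j₂+J+1=8
(j₁±m₁, j₂±m₂, J±M) = (3,1,0,6,0,4)
P² = 3240/7
sum k=0..0:
  [0] +1/36 = 1/36
S = 1/36
C² = P²·S² = 5/14 ; C = +0.597614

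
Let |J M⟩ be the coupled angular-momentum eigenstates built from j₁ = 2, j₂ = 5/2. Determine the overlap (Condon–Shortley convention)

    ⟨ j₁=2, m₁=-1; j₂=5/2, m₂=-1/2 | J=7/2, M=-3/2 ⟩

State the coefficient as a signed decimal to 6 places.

triangle: 1!·3!·4!/9! = 144/362880
(j±m)!: 1!·3!·2!·3!·2!·5! = 17280
prefactor² = (2J+1)·Δ·N² = 384/7
  k=0: +1/(0!·1!·3!·2!·0!·2!) = 1/24
  k=1: −1/(1!·0!·2!·1!·1!·3!) = -1/12
Σ = -1/24  ⇒  CG² = 384/7·(-1/24)² = 2/21
CG = −√(2/21) = -0.308607

−√(2/21) ≈ -0.308607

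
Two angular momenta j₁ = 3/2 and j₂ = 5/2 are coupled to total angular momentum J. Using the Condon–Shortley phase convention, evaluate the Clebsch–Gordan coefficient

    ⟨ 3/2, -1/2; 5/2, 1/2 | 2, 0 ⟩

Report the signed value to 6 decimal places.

−√(1/14) ≈ -0.267261

√[5·2!1!3!/7! · 1!2!3!2!2!2!] = √(8/7)
  +(−1)^1/∏(1,1,1,2,0,1)! = -1/2  (running -1/2)
  +(−1)^2/∏(2,0,0,1,1,2)! = 1/4  (running -1/4)
⟨..|..⟩ = √(8/7)·(-1/4) = -0.267261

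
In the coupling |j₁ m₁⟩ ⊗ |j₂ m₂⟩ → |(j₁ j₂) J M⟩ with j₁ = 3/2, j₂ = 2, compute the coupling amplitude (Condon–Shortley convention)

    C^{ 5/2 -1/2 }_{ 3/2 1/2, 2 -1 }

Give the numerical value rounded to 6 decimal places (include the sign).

√[6·1!2!3!/7! · 2!1!1!3!2!3!] = √(72/35)
  +(−1)^0/∏(0,1,1,1,1,2)! = 1/2  (running 1/2)
  +(−1)^1/∏(1,0,0,0,2,3)! = -1/12  (running 5/12)
⟨..|..⟩ = √(72/35)·(5/12) = +0.597614

+√(5/14) = +0.597614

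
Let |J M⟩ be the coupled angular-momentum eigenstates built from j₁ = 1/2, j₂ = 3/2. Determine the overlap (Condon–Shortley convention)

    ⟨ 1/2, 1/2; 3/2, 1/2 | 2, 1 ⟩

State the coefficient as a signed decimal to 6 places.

+√(3/4) = +0.866025

triangle: 0!·1!·3!/5! = 6/120
(j±m)!: 1!·0!·2!·1!·3!·1! = 12
prefactor² = (2J+1)·Δ·N² = 3
  k=0: +1/(0!·0!·0!·2!·1!·1!) = 1/2
Σ = 1/2  ⇒  CG² = 3·1/2² = 3/4
CG = +√(3/4) = +0.866025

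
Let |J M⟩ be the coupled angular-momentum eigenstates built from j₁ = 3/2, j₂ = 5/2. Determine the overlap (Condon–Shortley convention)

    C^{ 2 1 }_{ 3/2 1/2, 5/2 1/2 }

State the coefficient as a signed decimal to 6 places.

−√(25/84) ≈ -0.545545

triangle: 2!*1!*3!/7! = 12/5040
(j±m)!: 2!*1!*3!*2!*3!*1! = 144
prefactor² = (2J+1)*Δ*N² = 12/7
  k=0: +1/(0!*2!*1!*3!*0!*0!) = 1/12
  k=1: −1/(1!*1!*0!*2!*1!*1!) = -1/2
Σ = -5/12  ⇒  CG² = 12/7*(-5/12)² = 25/84
CG = −√(25/84) = -0.545545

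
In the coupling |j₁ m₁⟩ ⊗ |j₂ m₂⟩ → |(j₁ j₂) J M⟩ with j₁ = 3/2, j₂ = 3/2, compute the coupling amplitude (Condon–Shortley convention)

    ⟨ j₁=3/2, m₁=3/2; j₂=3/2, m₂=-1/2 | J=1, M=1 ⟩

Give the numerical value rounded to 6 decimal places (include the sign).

+√(3/10) = +0.547723

√[3·2!1!1!/5! · 3!0!1!2!2!0!] = √(6/5)
  +(−1)^0/∏(0,2,0,1,1,0)! = 1/2  (running 1/2)
⟨..|..⟩ = √(6/5)·(1/2) = +0.547723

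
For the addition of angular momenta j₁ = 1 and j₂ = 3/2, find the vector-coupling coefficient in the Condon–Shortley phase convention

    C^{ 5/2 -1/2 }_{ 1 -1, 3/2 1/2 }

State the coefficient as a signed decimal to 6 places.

+√(3/10) ≈ +0.547723

triangle: 0!·2!·3!/6! = 12/720
(j±m)!: 0!·2!·2!·1!·2!·3! = 48
prefactor² = (2J+1)·Δ·N² = 24/5
  k=0: +1/(0!·0!·2!·2!·0!·1!) = 1/4
Σ = 1/4  ⇒  CG² = 24/5·1/4² = 3/10
CG = +√(3/10) = +0.547723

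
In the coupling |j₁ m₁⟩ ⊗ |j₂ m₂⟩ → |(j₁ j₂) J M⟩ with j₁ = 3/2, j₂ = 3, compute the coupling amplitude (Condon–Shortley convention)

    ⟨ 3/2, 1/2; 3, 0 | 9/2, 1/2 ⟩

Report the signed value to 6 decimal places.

+0.690066

√[10·0!3!6!/10! · 2!1!3!3!5!4!] = √(17280/7)
  +(−1)^0/∏(0,0,1,3,2,3)! = 1/72  (running 1/72)
⟨..|..⟩ = √(17280/7)·(1/72) = +0.690066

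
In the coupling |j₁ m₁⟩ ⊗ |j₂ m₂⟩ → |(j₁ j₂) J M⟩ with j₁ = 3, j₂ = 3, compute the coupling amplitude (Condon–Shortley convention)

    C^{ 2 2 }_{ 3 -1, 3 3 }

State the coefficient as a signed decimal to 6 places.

√[5·4!2!2!/9! · 2!4!6!0!4!0!] = √(7680/7)
  +(−1)^4/∏(4,0,0,2,2,0)! = 1/96  (running 1/96)
⟨..|..⟩ = √(7680/7)·(1/96) = +0.345033

+0.345033  (= +√(5/42))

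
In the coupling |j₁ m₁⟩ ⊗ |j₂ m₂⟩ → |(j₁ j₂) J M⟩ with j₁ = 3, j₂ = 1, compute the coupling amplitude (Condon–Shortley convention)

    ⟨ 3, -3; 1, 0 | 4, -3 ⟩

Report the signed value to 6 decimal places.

+√(1/4) ≈ +0.500000

triangle: 0!*6!*2!/9! = 1440/362880
(j±m)!: 0!*6!*1!*1!*1!*7! = 3628800
prefactor² = (2J+1)*Δ*N² = 129600
  k=0: +1/(0!*0!*6!*1!*0!*1!) = 1/720
Σ = 1/720  ⇒  CG² = 129600*1/720² = 1/4
CG = +√(1/4) = +0.500000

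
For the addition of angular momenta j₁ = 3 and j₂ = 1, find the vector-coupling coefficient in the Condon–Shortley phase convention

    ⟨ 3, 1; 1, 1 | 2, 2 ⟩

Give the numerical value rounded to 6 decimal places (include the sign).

+0.218218

triangle: 2!×4!×0!/7! = 48/5040
(j±m)!: 4!×2!×2!×0!×4!×0! = 2304
prefactor² = (2J+1)×Δ×N² = 768/7
  k=2: +1/(2!×0!×0!×0!×4!×0!) = 1/48
Σ = 1/48  ⇒  CG² = 768/7×1/48² = 1/21
CG = +√(1/21) = +0.218218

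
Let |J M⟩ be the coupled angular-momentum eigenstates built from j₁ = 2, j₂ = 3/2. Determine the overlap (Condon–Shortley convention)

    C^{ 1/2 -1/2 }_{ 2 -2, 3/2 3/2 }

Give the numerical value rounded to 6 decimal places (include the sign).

triangle: 3!*1!*0!/5! = 6/120
(j±m)!: 0!*4!*3!*0!*0!*1! = 144
prefactor² = (2J+1)*Δ*N² = 72/5
  k=3: −1/(3!*0!*1!*0!*0!*0!) = -1/6
Σ = -1/6  ⇒  CG² = 72/5*(-1/6)² = 2/5
CG = −√(2/5) = -0.632456

-0.632456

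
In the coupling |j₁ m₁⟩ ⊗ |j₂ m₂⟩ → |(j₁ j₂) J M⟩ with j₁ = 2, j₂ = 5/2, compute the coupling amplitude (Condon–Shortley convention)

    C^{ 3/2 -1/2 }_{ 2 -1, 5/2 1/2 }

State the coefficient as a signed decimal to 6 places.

+√(5/21) ≈ +0.487950

√[4·3!1!2!/7! · 1!3!3!2!1!2!] = √(48/35)
  +(−1)^2/∏(2,1,1,1,0,1)! = 1/2  (running 1/2)
  +(−1)^3/∏(3,0,0,0,1,2)! = -1/12  (running 5/12)
⟨..|..⟩ = √(48/35)·(5/12) = +0.487950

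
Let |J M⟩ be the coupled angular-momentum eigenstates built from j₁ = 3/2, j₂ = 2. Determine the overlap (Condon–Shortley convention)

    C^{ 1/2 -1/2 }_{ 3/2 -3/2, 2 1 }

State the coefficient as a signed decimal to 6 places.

−√(1/10) = -0.316228

√[2·3!0!1!/5! · 0!3!3!1!0!1!] = √(18/5)
  +(−1)^3/∏(3,0,0,0,0,1)! = -1/6  (running -1/6)
⟨..|..⟩ = √(18/5)·(-1/6) = -0.316228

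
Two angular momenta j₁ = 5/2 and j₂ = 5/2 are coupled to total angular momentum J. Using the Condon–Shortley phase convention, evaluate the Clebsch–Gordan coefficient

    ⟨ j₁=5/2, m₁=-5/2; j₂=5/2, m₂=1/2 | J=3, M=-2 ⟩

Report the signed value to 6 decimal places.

√[7·2!3!3!/9! · 0!5!3!2!1!5!] = √(240)
  +(−1)^2/∏(2,0,3,1,0,2)! = 1/24  (running 1/24)
⟨..|..⟩ = √(240)·(1/24) = +0.645497

+0.645497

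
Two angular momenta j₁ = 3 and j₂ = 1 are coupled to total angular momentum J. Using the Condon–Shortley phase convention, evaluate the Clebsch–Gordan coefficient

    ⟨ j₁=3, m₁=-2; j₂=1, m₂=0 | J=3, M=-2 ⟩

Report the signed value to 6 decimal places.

-0.577350

j₁+j₂−J=1  J+j₁−j₂=5  J−j₁+j₂=1  j₁+j₂+J+1=8
(j₁±m₁, j₂±m₂, J±M) = (1,5,1,1,1,5)
P² = 300
sum k=0..1:
  [0] +1/120 = 1/120
  [1] −1/24 = -1/24
S = -1/30
C² = P²·S² = 1/3 ; C = -0.577350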